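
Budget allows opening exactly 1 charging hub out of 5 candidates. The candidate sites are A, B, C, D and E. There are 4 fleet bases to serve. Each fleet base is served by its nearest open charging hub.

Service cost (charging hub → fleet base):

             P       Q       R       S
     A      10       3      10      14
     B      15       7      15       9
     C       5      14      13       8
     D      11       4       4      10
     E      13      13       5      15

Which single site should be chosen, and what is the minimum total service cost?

With exactly 1 open, each fleet base uses its cheapest among the chosen.
{D}: P→D 11, Q→D 4, R→D 4, S→D 10. Service cost 29.
{A}: service cost 37
{C}: service cost 40
Among all 5 size-1 choices, {D} is lowest.

Choose D only; total service cost 29.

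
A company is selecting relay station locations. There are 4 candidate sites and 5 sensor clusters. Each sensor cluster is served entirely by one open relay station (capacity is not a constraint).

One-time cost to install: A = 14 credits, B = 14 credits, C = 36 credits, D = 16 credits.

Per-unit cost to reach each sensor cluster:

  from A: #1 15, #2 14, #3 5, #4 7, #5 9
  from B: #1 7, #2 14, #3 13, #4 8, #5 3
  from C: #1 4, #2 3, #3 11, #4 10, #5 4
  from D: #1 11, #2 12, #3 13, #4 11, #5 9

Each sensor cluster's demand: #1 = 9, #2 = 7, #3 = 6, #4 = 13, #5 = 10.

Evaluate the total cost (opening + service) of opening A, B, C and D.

Each sensor cluster is assigned to its cheapest site among the open ones.
{A, B, C, D}: #1→C 4·9=36, #2→C 3·7=21, #3→A 5·6=30, #4→A 7·13=91, #5→B 3·10=30. Service 208; fixed 80; total 288.

Total cost: 288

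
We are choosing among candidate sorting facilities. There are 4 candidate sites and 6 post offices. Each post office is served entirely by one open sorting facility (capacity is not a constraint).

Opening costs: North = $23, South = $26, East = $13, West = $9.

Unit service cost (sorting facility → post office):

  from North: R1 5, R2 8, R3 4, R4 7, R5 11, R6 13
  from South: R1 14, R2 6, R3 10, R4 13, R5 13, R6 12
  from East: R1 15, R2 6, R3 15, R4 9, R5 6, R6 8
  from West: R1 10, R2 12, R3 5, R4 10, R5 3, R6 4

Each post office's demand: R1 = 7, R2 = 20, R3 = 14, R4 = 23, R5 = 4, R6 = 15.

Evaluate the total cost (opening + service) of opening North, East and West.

Total cost: 489

Each post office is assigned to its cheapest site among the open ones.
{North, East, West}: R1→North 5·7=35, R2→East 6·20=120, R3→North 4·14=56, R4→North 7·23=161, R5→West 3·4=12, R6→West 4·15=60. Service 444; fixed 45; total 489.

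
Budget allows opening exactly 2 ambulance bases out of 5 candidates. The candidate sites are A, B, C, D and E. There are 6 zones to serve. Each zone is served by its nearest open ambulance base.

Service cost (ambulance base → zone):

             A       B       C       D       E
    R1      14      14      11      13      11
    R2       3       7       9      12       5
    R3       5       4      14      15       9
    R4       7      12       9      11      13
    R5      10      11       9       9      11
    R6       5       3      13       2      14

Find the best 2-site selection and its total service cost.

Choose A and D; total service cost 39.

With exactly 2 open, each zone uses its cheapest among the chosen.
{A, D}: R1→D 13, R2→A 3, R3→A 5, R4→A 7, R5→D 9, R6→D 2. Service cost 39.
{A, C}: service cost 40
{A, B}: service cost 41
Among all 10 size-2 choices, {A, D} is lowest.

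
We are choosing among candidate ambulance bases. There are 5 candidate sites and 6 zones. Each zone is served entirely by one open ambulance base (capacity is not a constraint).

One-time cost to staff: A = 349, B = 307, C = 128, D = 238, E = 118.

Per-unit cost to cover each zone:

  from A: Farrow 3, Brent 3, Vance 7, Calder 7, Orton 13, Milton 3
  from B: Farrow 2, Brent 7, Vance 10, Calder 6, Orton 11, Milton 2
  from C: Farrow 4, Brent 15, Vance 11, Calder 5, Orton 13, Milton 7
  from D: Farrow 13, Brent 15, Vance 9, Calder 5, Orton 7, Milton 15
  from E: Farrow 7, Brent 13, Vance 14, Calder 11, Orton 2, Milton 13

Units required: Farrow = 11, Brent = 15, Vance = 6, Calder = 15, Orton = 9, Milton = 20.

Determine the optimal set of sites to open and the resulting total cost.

For any fixed open set, each zone goes to its cheapest open site; total = fixed + service.
{B}: Farrow→B 2·11=22, Brent→B 7·15=105, Vance→B 10·6=60, Calder→B 6·15=90, Orton→B 11·9=99, Milton→B 2·20=40. Service 416; fixed 307; total 723.
{A}: service 402 + fixed 349 = 751
{B, E}: Farrow→B 2·11=22, Brent→B 7·15=105, Vance→B 10·6=60, Calder→B 6·15=90, Orton→E 2·9=18, Milton→B 2·20=40. Service 335; fixed 425; total 760.
{A, B, C, D, E}: service 242 + fixed 1140 = 1382
No other subset beats 723.

Open B only; minimum total cost 723.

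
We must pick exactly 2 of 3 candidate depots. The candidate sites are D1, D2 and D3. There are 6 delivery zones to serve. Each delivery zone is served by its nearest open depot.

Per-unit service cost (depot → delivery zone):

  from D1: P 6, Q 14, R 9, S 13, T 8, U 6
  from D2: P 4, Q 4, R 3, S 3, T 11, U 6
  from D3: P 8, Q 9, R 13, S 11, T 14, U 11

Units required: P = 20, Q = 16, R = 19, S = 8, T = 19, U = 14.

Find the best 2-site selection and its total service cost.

Choose D1 and D2; total service cost 461.

With exactly 2 open, each delivery zone uses its cheapest among the chosen.
{D1, D2}: P→D2 4·20=80, Q→D2 4·16=64, R→D2 3·19=57, S→D2 3·8=24, T→D1 8·19=152, U→D1 6·14=84. Service cost 461.
{D2, D3}: service cost 518
{D1, D3}: service cost 759
Among all 3 size-2 choices, {D1, D2} is lowest.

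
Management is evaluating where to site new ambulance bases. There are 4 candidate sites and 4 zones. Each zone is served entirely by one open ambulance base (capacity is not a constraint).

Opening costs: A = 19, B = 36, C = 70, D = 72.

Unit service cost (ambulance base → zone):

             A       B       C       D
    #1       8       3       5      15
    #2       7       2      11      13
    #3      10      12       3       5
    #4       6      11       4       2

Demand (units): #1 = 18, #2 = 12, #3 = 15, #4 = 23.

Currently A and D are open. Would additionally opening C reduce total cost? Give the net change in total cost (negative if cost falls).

Yes — net change −14 (cost falls by 14).

Current service cost with {A, D}: 349.
Adding C: each zone re-picks its cheapest; new service cost 265, saving 84.
Extra fixed cost: 70. Net change = 70 − 84 = -14.
(Totals: 440 → 426.)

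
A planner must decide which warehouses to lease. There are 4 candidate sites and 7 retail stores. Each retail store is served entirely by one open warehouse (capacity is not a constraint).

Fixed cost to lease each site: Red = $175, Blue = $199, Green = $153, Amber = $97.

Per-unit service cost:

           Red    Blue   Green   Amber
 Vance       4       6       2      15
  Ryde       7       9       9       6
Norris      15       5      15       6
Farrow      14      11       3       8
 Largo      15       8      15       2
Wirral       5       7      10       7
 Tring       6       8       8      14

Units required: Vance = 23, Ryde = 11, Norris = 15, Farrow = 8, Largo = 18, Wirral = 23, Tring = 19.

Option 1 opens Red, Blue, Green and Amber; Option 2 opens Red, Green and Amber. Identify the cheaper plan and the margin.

Option 1: {Red, Blue, Green, Amber}: Vance→Green 2·23=46, Ryde→Amber 6·11=66, Norris→Blue 5·15=75, Farrow→Green 3·8=24, Largo→Amber 2·18=36, Wirral→Red 5·23=115, Tring→Red 6·19=114. Service 476; fixed 624; total 1100.
Option 2: {Red, Green, Amber}: Vance→Green 2·23=46, Ryde→Amber 6·11=66, Norris→Amber 6·15=90, Farrow→Green 3·8=24, Largo→Amber 2·18=36, Wirral→Red 5·23=115, Tring→Red 6·19=114. Service 491; fixed 425; total 916.
Difference: |1100 − 916| = 184.

Option 2 is cheaper by 184.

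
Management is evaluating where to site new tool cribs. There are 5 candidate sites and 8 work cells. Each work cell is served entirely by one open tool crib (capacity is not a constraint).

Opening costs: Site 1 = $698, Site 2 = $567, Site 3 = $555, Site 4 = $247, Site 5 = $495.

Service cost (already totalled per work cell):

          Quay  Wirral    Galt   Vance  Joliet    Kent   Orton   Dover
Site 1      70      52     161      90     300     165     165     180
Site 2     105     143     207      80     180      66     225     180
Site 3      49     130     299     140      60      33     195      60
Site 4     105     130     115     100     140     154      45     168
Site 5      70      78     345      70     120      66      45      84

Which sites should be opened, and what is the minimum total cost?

For any fixed open set, each work cell goes to its cheapest open site; total = fixed + service.
{Site 4}: Quay→Site 4 105, Wirral→Site 4 130, Galt→Site 4 115, Vance→Site 4 100, Joliet→Site 4 140, Kent→Site 4 154, Orton→Site 4 45, Dover→Site 4 168. Service 957; fixed 247; total 1204.
{Site 5}: service 878 + fixed 495 = 1373
{Site 4, Site 5}: Quay→Site 5 70, Wirral→Site 5 78, Galt→Site 4 115, Vance→Site 5 70, Joliet→Site 5 120, Kent→Site 5 66, Orton→Site 4 45, Dover→Site 5 84. Service 648; fixed 742; total 1390.
{Site 1, Site 2, Site 3, Site 4, Site 5}: service 484 + fixed 2562 = 3046
No other subset beats 1204.

Open Site 4 only; minimum total cost 1204.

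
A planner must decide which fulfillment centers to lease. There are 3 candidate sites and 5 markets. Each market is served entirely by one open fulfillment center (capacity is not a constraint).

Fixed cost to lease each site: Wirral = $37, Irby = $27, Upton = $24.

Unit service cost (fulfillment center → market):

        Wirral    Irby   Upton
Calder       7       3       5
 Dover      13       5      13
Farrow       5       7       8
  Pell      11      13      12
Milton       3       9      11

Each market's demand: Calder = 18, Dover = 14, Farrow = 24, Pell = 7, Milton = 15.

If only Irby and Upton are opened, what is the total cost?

Total cost: 562

Each market is assigned to its cheapest site among the open ones.
{Irby, Upton}: Calder→Irby 3·18=54, Dover→Irby 5·14=70, Farrow→Irby 7·24=168, Pell→Upton 12·7=84, Milton→Irby 9·15=135. Service 511; fixed 51; total 562.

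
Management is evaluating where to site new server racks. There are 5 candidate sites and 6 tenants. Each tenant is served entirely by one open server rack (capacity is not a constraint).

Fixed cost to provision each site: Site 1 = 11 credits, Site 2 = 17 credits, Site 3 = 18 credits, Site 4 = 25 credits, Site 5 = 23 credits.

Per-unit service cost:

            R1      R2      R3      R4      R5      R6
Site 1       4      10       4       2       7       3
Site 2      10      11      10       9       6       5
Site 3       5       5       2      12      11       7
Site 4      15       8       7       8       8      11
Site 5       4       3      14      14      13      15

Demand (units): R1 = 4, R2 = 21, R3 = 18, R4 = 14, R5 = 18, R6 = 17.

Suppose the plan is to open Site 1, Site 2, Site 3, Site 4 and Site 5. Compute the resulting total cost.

Total cost: 396

Each tenant is assigned to its cheapest site among the open ones.
{Site 1, Site 2, Site 3, Site 4, Site 5}: R1→Site 1 4·4=16, R2→Site 5 3·21=63, R3→Site 3 2·18=36, R4→Site 1 2·14=28, R5→Site 2 6·18=108, R6→Site 1 3·17=51. Service 302; fixed 94; total 396.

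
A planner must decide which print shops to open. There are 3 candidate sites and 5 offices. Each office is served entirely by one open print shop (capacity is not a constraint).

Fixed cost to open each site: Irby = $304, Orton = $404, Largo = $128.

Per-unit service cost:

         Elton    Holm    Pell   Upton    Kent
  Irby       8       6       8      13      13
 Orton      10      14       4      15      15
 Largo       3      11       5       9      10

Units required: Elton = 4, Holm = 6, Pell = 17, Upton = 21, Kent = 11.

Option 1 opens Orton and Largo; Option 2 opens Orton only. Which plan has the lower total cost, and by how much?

Option 1: {Orton, Largo}: Elton→Largo 3·4=12, Holm→Largo 11·6=66, Pell→Orton 4·17=68, Upton→Largo 9·21=189, Kent→Largo 10·11=110. Service 445; fixed 532; total 977.
Option 2: {Orton}: Elton→Orton 10·4=40, Holm→Orton 14·6=84, Pell→Orton 4·17=68, Upton→Orton 15·21=315, Kent→Orton 15·11=165. Service 672; fixed 404; total 1076.
Difference: |977 − 1076| = 99.

Option 1 is cheaper by 99.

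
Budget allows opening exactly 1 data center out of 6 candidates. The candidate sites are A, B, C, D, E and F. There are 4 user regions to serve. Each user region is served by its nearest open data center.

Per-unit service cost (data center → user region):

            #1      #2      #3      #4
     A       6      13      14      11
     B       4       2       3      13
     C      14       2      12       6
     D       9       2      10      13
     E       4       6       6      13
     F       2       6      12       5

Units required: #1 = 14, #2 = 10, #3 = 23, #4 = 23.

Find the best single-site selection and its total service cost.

With exactly 1 open, each user region uses its cheapest among the chosen.
{B}: #1→B 4·14=56, #2→B 2·10=20, #3→B 3·23=69, #4→B 13·23=299. Service cost 444.
{F}: service cost 479
{E}: service cost 553
Among all 6 size-1 choices, {B} is lowest.

Choose B only; total service cost 444.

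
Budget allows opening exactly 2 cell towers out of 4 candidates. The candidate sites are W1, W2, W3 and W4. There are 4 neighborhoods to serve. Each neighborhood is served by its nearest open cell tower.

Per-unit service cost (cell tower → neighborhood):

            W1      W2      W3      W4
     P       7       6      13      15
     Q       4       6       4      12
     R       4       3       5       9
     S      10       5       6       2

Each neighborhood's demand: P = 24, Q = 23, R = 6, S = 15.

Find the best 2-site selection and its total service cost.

Choose W1 and W4; total service cost 314.

With exactly 2 open, each neighborhood uses its cheapest among the chosen.
{W1, W4}: P→W1 7·24=168, Q→W1 4·23=92, R→W1 4·6=24, S→W4 2·15=30. Service cost 314.
{W1, W2}: service cost 329
{W2, W3}: service cost 329
Among all 6 size-2 choices, {W1, W4} is lowest.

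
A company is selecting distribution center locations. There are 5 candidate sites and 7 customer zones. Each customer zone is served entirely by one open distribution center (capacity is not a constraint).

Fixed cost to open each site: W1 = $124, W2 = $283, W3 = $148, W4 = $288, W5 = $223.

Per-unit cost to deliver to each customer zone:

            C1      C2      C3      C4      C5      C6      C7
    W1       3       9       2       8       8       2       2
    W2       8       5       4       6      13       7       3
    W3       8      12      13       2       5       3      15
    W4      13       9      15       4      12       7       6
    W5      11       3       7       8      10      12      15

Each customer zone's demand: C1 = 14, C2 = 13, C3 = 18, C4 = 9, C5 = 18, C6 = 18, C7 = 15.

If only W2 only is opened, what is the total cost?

Total cost: 991

Each customer zone is assigned to its cheapest site among the open ones.
{W2}: C1→W2 8·14=112, C2→W2 5·13=65, C3→W2 4·18=72, C4→W2 6·9=54, C5→W2 13·18=234, C6→W2 7·18=126, C7→W2 3·15=45. Service 708; fixed 283; total 991.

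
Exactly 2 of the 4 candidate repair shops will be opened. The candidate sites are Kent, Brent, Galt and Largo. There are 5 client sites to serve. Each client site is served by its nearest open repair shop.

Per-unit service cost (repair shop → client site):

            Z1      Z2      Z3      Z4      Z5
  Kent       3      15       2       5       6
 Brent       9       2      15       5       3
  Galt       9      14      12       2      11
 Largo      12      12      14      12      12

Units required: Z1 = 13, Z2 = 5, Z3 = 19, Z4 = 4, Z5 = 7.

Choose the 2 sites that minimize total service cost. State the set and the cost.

With exactly 2 open, each client site uses its cheapest among the chosen.
{Kent, Brent}: Z1→Kent 3·13=39, Z2→Brent 2·5=10, Z3→Kent 2·19=38, Z4→Kent 5·4=20, Z5→Brent 3·7=21. Service cost 128.
{Kent, Galt}: service cost 197
{Kent, Largo}: service cost 199
Among all 6 size-2 choices, {Kent, Brent} is lowest.

Choose Kent and Brent; total service cost 128.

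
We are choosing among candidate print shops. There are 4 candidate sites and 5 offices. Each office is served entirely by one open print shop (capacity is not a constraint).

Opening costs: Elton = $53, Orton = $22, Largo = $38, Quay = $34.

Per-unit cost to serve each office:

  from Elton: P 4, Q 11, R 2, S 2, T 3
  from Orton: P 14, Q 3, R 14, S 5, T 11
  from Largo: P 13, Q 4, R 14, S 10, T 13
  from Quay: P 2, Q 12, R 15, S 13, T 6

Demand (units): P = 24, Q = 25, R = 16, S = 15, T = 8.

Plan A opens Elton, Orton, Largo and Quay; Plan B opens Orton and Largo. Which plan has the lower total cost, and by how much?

Plan A is cheaper by 478.

Plan A: {Elton, Orton, Largo, Quay}: P→Quay 2·24=48, Q→Orton 3·25=75, R→Elton 2·16=32, S→Elton 2·15=30, T→Elton 3·8=24. Service 209; fixed 147; total 356.
Plan B: {Orton, Largo}: P→Largo 13·24=312, Q→Orton 3·25=75, R→Orton 14·16=224, S→Orton 5·15=75, T→Orton 11·8=88. Service 774; fixed 60; total 834.
Difference: |356 − 834| = 478.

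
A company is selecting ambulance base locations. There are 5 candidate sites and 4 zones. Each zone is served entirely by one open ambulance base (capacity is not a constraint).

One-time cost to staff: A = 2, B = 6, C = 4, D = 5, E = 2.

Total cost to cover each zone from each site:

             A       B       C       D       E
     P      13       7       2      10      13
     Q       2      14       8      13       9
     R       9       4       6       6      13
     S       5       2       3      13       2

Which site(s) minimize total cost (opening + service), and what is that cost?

Open A and C; minimum total cost 19.

For any fixed open set, each zone goes to its cheapest open site; total = fixed + service.
{A, C}: P→C 2, Q→A 2, R→C 6, S→C 3. Service 13; fixed 6; total 19.
{A, C, E}: service 12 + fixed 8 = 20
{A, B, C}: P→C 2, Q→A 2, R→B 4, S→B 2. Service 10; fixed 12; total 22.
{A, B, C, D, E}: P→C 2, Q→A 2, R→B 4, S→B 2. Service 10; fixed 19; total 29.
No other subset beats 19.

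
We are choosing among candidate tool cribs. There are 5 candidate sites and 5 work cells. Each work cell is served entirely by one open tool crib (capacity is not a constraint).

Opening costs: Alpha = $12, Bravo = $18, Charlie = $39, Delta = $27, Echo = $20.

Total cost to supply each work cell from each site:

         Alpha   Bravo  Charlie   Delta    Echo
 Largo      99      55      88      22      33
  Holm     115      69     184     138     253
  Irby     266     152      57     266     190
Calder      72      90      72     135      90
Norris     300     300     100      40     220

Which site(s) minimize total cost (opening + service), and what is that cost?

For any fixed open set, each work cell goes to its cheapest open site; total = fixed + service.
{Bravo, Charlie, Delta}: Largo→Delta 22, Holm→Bravo 69, Irby→Charlie 57, Calder→Charlie 72, Norris→Delta 40. Service 260; fixed 84; total 344.
{Alpha, Bravo, Charlie, Delta}: service 260 + fixed 96 = 356
{Bravo, Charlie, Delta, Echo}: Largo→Delta 22, Holm→Bravo 69, Irby→Charlie 57, Calder→Charlie 72, Norris→Delta 40. Service 260; fixed 104; total 364.
{Alpha, Bravo, Charlie, Delta, Echo}: service 260 + fixed 116 = 376
No other subset beats 344.

Open Bravo, Charlie and Delta; minimum total cost 344.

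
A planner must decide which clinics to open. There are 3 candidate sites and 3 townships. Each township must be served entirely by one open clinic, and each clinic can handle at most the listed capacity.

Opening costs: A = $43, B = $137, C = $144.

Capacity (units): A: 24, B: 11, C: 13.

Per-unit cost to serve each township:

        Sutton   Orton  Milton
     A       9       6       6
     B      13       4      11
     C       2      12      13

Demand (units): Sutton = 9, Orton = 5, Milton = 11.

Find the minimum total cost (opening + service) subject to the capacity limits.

Open {A, C}: Sutton→C 2·9=18, Orton→A 6·5=30, Milton→A 6·11=66.
Loads: A carries 16/24, C carries 9/13. Service 114; fixed 187; total 301.
Next best feasible plan costs 347.

Minimum total cost: 301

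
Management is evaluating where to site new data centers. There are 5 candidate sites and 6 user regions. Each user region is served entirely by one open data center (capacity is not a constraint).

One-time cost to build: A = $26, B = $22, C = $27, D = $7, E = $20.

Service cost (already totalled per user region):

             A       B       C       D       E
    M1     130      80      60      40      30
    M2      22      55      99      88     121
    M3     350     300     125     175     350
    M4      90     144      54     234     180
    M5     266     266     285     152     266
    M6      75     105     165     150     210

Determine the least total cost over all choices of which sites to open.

Minimum total cost: 528

For any fixed open set, each user region goes to its cheapest open site; total = fixed + service.
{A, C, D}: M1→D 40, M2→A 22, M3→C 125, M4→C 54, M5→D 152, M6→A 75. Service 468; fixed 60; total 528.
{A, C, D, E}: service 458 + fixed 80 = 538
{A, B, C, D}: M1→D 40, M2→A 22, M3→C 125, M4→C 54, M5→D 152, M6→A 75. Service 468; fixed 82; total 550.
{A, B, C, D, E}: M1→E 30, M2→A 22, M3→C 125, M4→C 54, M5→D 152, M6→A 75. Service 458; fixed 102; total 560.
No other subset beats 528.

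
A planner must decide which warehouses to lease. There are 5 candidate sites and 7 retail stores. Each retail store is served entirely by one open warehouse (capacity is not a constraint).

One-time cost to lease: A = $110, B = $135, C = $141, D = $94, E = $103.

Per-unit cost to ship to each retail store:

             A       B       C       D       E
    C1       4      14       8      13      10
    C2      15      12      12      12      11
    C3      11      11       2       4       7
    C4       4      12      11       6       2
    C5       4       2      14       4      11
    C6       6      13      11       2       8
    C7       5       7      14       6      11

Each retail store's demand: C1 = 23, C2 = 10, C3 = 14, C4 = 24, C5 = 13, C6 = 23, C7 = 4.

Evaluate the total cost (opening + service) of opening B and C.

Total cost: 1179

Each retail store is assigned to its cheapest site among the open ones.
{B, C}: C1→C 8·23=184, C2→B 12·10=120, C3→C 2·14=28, C4→C 11·24=264, C5→B 2·13=26, C6→C 11·23=253, C7→B 7·4=28. Service 903; fixed 276; total 1179.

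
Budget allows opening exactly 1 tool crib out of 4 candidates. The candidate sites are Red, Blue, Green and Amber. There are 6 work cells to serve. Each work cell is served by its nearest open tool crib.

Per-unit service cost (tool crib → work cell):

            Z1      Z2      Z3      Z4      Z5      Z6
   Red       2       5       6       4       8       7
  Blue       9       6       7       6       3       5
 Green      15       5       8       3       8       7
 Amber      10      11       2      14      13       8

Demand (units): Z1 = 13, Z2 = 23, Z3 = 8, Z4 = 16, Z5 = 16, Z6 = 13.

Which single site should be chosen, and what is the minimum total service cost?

Choose Red only; total service cost 472.

With exactly 1 open, each work cell uses its cheapest among the chosen.
{Red}: Z1→Red 2·13=26, Z2→Red 5·23=115, Z3→Red 6·8=48, Z4→Red 4·16=64, Z5→Red 8·16=128, Z6→Red 7·13=91. Service cost 472.
{Blue}: service cost 520
{Green}: service cost 641
Among all 4 size-1 choices, {Red} is lowest.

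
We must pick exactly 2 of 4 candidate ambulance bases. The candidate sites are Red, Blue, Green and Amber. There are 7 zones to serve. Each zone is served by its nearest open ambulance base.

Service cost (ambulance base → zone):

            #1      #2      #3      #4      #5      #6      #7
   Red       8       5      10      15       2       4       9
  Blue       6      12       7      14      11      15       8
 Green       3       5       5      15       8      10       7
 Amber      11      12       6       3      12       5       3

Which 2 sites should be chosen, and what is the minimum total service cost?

Choose Red and Amber; total service cost 31.

With exactly 2 open, each zone uses its cheapest among the chosen.
{Red, Amber}: #1→Red 8, #2→Red 5, #3→Amber 6, #4→Amber 3, #5→Red 2, #6→Red 4, #7→Amber 3. Service cost 31.
{Green, Amber}: service cost 32
{Red, Green}: service cost 41
Among all 6 size-2 choices, {Red, Amber} is lowest.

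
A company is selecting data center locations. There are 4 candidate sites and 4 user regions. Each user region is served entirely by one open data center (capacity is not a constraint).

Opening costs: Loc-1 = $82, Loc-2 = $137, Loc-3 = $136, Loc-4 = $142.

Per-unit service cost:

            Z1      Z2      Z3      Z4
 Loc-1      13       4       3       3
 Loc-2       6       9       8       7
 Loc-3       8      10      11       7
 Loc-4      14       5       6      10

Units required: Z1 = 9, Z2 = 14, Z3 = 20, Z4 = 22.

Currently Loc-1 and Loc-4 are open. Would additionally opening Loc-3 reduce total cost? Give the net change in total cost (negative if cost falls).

Current service cost with {Loc-1, Loc-4}: 299.
Adding Loc-3: each user region re-picks its cheapest; new service cost 254, saving 45.
Extra fixed cost: 136. Net change = 136 − 45 = 91.
(Totals: 523 → 614.)

No — net change +91 (cost rises by 91).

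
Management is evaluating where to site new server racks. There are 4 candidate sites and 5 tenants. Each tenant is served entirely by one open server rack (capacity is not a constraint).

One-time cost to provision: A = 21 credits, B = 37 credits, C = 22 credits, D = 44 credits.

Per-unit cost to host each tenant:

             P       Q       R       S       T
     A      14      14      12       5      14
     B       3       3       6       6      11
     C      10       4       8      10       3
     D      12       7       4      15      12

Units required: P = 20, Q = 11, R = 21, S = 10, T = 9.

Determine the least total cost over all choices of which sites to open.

For any fixed open set, each tenant goes to its cheapest open site; total = fixed + service.
{B, C}: P→B 3·20=60, Q→B 3·11=33, R→B 6·21=126, S→B 6·10=60, T→C 3·9=27. Service 306; fixed 59; total 365.
{B, C, D}: service 264 + fixed 103 = 367
{A, B, C}: service 296 + fixed 80 = 376
{A, B, C, D}: service 254 + fixed 124 = 378
(All 15 nonempty subsets were checked; B and C is lowest.)

Minimum total cost: 365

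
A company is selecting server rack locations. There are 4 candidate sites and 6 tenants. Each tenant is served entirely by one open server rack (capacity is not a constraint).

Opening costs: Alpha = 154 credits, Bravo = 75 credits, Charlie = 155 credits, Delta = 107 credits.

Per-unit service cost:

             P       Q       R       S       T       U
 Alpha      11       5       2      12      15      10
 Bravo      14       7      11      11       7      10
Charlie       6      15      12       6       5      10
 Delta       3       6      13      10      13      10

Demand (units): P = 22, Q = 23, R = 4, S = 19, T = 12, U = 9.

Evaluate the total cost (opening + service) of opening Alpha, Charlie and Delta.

Total cost: 869

Each tenant is assigned to its cheapest site among the open ones.
{Alpha, Charlie, Delta}: P→Delta 3·22=66, Q→Alpha 5·23=115, R→Alpha 2·4=8, S→Charlie 6·19=114, T→Charlie 5·12=60, U→Alpha 10·9=90. Service 453; fixed 416; total 869.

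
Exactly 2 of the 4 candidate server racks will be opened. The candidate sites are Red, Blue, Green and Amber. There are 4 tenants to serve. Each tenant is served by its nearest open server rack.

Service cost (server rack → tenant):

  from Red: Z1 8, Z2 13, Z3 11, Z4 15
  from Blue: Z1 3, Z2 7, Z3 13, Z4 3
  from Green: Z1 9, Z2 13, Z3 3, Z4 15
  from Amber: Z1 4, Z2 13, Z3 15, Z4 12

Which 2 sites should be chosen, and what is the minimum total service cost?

Choose Blue and Green; total service cost 16.

With exactly 2 open, each tenant uses its cheapest among the chosen.
{Blue, Green}: Z1→Blue 3, Z2→Blue 7, Z3→Green 3, Z4→Blue 3. Service cost 16.
{Red, Blue}: service cost 24
{Blue, Amber}: service cost 26
Among all 6 size-2 choices, {Blue, Green} is lowest.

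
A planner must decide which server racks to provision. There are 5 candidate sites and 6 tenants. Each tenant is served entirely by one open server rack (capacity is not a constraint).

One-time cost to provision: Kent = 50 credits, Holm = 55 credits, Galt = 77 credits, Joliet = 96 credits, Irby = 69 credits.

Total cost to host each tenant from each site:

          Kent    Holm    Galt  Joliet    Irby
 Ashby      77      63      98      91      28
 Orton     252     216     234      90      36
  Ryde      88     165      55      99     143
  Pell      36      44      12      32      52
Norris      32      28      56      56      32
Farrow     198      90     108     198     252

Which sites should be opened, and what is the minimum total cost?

For any fixed open set, each tenant goes to its cheapest open site; total = fixed + service.
{Galt, Irby}: Ashby→Irby 28, Orton→Irby 36, Ryde→Galt 55, Pell→Galt 12, Norris→Irby 32, Farrow→Galt 108. Service 271; fixed 146; total 417.
{Holm, Galt, Irby}: Ashby→Irby 28, Orton→Irby 36, Ryde→Galt 55, Pell→Galt 12, Norris→Holm 28, Farrow→Holm 90. Service 249; fixed 201; total 450.
{Kent, Galt, Irby}: service 271 + fixed 196 = 467
{Kent, Holm, Galt, Joliet, Irby}: Ashby→Irby 28, Orton→Irby 36, Ryde→Galt 55, Pell→Galt 12, Norris→Holm 28, Farrow→Holm 90. Service 249; fixed 347; total 596.
No other subset beats 417.

Open Galt and Irby; minimum total cost 417.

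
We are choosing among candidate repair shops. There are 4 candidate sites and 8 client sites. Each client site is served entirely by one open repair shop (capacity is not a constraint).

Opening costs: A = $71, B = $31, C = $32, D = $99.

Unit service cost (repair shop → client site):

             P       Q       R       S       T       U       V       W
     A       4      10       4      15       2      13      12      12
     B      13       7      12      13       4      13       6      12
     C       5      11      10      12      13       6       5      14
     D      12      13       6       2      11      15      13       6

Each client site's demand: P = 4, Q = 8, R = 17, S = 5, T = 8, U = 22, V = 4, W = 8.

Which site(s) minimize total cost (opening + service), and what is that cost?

Open B, C and D; minimum total cost 582.

For any fixed open set, each client site goes to its cheapest open site; total = fixed + service.
{B, C, D}: P→C 5·4=20, Q→B 7·8=56, R→D 6·17=102, S→D 2·5=10, T→B 4·8=32, U→C 6·22=132, V→C 5·4=20, W→D 6·8=48. Service 420; fixed 162; total 582.
{A, C}: service 488 + fixed 103 = 591
{A, C, D}: service 390 + fixed 202 = 592
{A, B, C, D}: P→A 4·4=16, Q→B 7·8=56, R→A 4·17=68, S→D 2·5=10, T→A 2·8=16, U→C 6·22=132, V→C 5·4=20, W→D 6·8=48. Service 366; fixed 233; total 599.
No other subset beats 582.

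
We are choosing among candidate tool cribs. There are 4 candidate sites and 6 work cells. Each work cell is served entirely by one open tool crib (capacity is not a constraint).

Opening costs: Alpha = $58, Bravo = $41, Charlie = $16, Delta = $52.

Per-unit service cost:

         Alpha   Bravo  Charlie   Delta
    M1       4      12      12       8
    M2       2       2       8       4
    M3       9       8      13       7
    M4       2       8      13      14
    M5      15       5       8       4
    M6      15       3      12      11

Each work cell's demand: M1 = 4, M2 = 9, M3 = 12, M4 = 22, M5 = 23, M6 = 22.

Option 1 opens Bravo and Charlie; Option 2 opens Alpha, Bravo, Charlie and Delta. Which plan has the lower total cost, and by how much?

Option 2 is cheaper by 89.

Option 1: {Bravo, Charlie}: M1→Bravo 12·4=48, M2→Bravo 2·9=18, M3→Bravo 8·12=96, M4→Bravo 8·22=176, M5→Bravo 5·23=115, M6→Bravo 3·22=66. Service 519; fixed 57; total 576.
Option 2: {Alpha, Bravo, Charlie, Delta}: M1→Alpha 4·4=16, M2→Alpha 2·9=18, M3→Delta 7·12=84, M4→Alpha 2·22=44, M5→Delta 4·23=92, M6→Bravo 3·22=66. Service 320; fixed 167; total 487.
Difference: |576 − 487| = 89.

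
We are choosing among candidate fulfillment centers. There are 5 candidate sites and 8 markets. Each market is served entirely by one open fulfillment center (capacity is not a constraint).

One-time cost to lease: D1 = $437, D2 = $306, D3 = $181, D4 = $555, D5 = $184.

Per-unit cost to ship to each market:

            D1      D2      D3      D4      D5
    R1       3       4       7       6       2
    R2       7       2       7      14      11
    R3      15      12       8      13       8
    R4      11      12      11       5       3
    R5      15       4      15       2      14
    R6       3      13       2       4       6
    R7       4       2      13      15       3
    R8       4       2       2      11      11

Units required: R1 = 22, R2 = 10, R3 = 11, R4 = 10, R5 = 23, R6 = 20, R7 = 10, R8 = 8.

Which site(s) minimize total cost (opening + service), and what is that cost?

For any fixed open set, each market goes to its cheapest open site; total = fixed + service.
{D2, D5}: R1→D5 2·22=44, R2→D2 2·10=20, R3→D5 8·11=88, R4→D5 3·10=30, R5→D2 4·23=92, R6→D5 6·20=120, R7→D2 2·10=20, R8→D2 2·8=16. Service 430; fixed 490; total 920.
{D2, D3}: service 474 + fixed 487 = 961
{D3, D5}: service 640 + fixed 365 = 1005
{D1, D2, D3, D4, D5}: service 304 + fixed 1663 = 1967
No other subset beats 920.

Open D2 and D5; minimum total cost 920.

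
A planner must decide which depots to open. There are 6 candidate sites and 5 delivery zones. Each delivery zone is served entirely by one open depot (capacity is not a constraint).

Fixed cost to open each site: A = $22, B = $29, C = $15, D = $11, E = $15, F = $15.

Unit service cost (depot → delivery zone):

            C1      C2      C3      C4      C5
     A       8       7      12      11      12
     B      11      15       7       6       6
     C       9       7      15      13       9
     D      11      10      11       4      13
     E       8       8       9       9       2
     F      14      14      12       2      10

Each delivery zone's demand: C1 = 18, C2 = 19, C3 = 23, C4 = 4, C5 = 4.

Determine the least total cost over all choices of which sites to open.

For any fixed open set, each delivery zone goes to its cheapest open site; total = fixed + service.
{B, C, E, F}: C1→E 8·18=144, C2→C 7·19=133, C3→B 7·23=161, C4→F 2·4=8, C5→E 2·4=8. Service 454; fixed 74; total 528.
{B, C, E}: service 470 + fixed 59 = 529
{B, C, D, E}: service 462 + fixed 70 = 532
{A, B, C, D, E, F}: service 454 + fixed 107 = 561
No other subset beats 528.

Minimum total cost: 528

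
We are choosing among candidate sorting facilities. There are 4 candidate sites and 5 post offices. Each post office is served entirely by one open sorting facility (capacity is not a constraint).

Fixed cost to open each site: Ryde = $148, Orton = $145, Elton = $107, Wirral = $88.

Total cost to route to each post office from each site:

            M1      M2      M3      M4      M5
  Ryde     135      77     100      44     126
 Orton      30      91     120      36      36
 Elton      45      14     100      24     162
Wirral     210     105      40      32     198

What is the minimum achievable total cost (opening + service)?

For any fixed open set, each post office goes to its cheapest open site; total = fixed + service.
{Elton}: M1→Elton 45, M2→Elton 14, M3→Elton 100, M4→Elton 24, M5→Elton 162. Service 345; fixed 107; total 452.
{Orton, Elton}: M1→Orton 30, M2→Elton 14, M3→Elton 100, M4→Elton 24, M5→Orton 36. Service 204; fixed 252; total 456.
{Orton}: M1→Orton 30, M2→Orton 91, M3→Orton 120, M4→Orton 36, M5→Orton 36. Service 313; fixed 145; total 458.
{Ryde, Orton, Elton, Wirral}: service 144 + fixed 488 = 632
No other subset beats 452.

Minimum total cost: 452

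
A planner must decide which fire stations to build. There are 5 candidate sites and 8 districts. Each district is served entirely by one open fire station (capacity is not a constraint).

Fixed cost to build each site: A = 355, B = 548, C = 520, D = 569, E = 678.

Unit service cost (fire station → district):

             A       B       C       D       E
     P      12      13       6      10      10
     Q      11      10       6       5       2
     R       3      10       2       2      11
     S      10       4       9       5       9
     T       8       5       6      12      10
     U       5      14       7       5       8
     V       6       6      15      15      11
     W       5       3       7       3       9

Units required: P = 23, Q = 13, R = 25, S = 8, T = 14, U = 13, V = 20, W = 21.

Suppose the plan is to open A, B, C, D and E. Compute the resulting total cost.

Each district is assigned to its cheapest site among the open ones.
{A, B, C, D, E}: P→C 6·23=138, Q→E 2·13=26, R→C 2·25=50, S→B 4·8=32, T→B 5·14=70, U→A 5·13=65, V→A 6·20=120, W→B 3·21=63. Service 564; fixed 2670; total 3234.

Total cost: 3234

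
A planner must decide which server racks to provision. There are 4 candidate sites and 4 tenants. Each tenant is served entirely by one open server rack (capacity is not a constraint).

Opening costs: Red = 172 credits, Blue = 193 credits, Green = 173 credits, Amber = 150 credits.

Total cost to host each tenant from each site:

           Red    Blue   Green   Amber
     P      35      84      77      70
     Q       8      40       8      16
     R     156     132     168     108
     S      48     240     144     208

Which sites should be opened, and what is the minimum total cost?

Open Red only; minimum total cost 419.

For any fixed open set, each tenant goes to its cheapest open site; total = fixed + service.
{Red}: P→Red 35, Q→Red 8, R→Red 156, S→Red 48. Service 247; fixed 172; total 419.
{Red, Amber}: service 199 + fixed 322 = 521
{Amber}: service 402 + fixed 150 = 552
{Red, Blue, Green, Amber}: service 199 + fixed 688 = 887
No other subset beats 419.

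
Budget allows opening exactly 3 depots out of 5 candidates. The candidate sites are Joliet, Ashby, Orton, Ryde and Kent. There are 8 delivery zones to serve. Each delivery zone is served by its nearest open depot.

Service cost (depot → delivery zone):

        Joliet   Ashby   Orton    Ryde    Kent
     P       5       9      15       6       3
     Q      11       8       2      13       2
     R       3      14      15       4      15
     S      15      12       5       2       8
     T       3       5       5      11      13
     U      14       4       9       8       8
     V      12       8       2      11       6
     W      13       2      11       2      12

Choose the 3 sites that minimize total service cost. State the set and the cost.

Choose Joliet, Ashby and Orton; total service cost 26.

With exactly 3 open, each delivery zone uses its cheapest among the chosen.
{Joliet, Ashby, Orton}: P→Joliet 5, Q→Orton 2, R→Joliet 3, S→Orton 5, T→Joliet 3, U→Ashby 4, V→Orton 2, W→Ashby 2. Service cost 26.
{Joliet, Orton, Ryde}: service cost 27
{Ashby, Orton, Ryde}: service cost 27
Among all 10 size-3 choices, {Joliet, Ashby, Orton} is lowest.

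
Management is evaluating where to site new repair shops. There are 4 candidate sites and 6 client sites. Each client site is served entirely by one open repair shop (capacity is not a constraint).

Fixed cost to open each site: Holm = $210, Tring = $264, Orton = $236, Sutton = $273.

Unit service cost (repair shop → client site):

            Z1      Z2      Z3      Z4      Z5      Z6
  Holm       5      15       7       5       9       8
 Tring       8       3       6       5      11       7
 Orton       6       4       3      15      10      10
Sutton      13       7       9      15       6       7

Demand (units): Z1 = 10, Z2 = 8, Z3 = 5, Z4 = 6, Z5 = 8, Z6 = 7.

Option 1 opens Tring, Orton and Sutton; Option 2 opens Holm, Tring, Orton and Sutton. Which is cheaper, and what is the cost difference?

Option 1: {Tring, Orton, Sutton}: Z1→Orton 6·10=60, Z2→Tring 3·8=24, Z3→Orton 3·5=15, Z4→Tring 5·6=30, Z5→Sutton 6·8=48, Z6→Tring 7·7=49. Service 226; fixed 773; total 999.
Option 2: {Holm, Tring, Orton, Sutton}: Z1→Holm 5·10=50, Z2→Tring 3·8=24, Z3→Orton 3·5=15, Z4→Holm 5·6=30, Z5→Sutton 6·8=48, Z6→Tring 7·7=49. Service 216; fixed 983; total 1199.
Difference: |999 − 1199| = 200.

Option 1 is cheaper by 200.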